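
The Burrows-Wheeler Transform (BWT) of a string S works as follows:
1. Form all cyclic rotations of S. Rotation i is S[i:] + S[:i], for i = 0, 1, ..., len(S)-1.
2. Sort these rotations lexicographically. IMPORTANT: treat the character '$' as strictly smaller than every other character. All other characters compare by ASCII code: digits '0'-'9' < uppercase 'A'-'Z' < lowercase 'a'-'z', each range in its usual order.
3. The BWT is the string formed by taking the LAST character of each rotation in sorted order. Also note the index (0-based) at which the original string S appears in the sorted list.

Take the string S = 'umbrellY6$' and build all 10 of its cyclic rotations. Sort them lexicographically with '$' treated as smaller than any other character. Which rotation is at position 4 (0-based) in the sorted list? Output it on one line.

All 10 rotations (rotation i = S[i:]+S[:i]):
  rot[0] = umbrellY6$
  rot[1] = mbrellY6$u
  rot[2] = brellY6$um
  rot[3] = rellY6$umb
  rot[4] = ellY6$umbr
  rot[5] = llY6$umbre
  rot[6] = lY6$umbrel
  rot[7] = Y6$umbrell
  rot[8] = 6$umbrellY
  rot[9] = $umbrellY6
Sorted (with $ < everything):
  sorted[0] = $umbrellY6
  sorted[1] = 6$umbrellY
  sorted[2] = Y6$umbrell
  sorted[3] = brellY6$um
  sorted[4] = ellY6$umbr
  sorted[5] = lY6$umbrel
  sorted[6] = llY6$umbre
  sorted[7] = mbrellY6$u
  sorted[8] = rellY6$umb
  sorted[9] = umbrellY6$
sorted[4] = ellY6$umbr

Answer: ellY6$umbr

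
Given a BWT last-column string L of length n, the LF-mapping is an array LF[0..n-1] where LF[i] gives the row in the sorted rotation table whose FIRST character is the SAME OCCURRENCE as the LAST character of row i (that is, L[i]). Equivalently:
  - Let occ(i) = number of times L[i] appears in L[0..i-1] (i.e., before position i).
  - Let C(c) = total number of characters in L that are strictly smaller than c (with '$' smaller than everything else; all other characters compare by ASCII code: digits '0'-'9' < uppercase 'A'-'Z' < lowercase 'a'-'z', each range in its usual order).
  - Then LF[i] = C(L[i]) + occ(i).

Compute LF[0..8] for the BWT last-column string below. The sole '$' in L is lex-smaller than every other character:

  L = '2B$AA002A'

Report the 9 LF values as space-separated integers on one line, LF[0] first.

Answer: 3 8 0 5 6 1 2 4 7

Derivation:
Char counts: '$':1, '0':2, '2':2, 'A':3, 'B':1
C (first-col start): C('$')=0, C('0')=1, C('2')=3, C('A')=5, C('B')=8
L[0]='2': occ=0, LF[0]=C('2')+0=3+0=3
L[1]='B': occ=0, LF[1]=C('B')+0=8+0=8
L[2]='$': occ=0, LF[2]=C('$')+0=0+0=0
L[3]='A': occ=0, LF[3]=C('A')+0=5+0=5
L[4]='A': occ=1, LF[4]=C('A')+1=5+1=6
L[5]='0': occ=0, LF[5]=C('0')+0=1+0=1
L[6]='0': occ=1, LF[6]=C('0')+1=1+1=2
L[7]='2': occ=1, LF[7]=C('2')+1=3+1=4
L[8]='A': occ=2, LF[8]=C('A')+2=5+2=7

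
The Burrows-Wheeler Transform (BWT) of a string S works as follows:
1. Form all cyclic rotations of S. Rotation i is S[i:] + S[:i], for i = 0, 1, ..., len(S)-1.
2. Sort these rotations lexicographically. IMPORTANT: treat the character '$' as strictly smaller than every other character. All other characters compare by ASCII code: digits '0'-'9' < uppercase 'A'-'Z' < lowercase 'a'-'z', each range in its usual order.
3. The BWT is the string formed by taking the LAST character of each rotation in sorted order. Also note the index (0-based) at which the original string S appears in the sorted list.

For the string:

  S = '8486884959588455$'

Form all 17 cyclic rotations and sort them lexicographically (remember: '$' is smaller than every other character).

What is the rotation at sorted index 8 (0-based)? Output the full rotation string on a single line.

Answer: 6884959588455$848

Derivation:
All 17 rotations (rotation i = S[i:]+S[:i]):
  rot[0] = 8486884959588455$
  rot[1] = 486884959588455$8
  rot[2] = 86884959588455$84
  rot[3] = 6884959588455$848
  rot[4] = 884959588455$8486
  rot[5] = 84959588455$84868
  rot[6] = 4959588455$848688
  rot[7] = 959588455$8486884
  rot[8] = 59588455$84868849
  rot[9] = 9588455$848688495
  rot[10] = 588455$8486884959
  rot[11] = 88455$84868849595
  rot[12] = 8455$848688495958
  rot[13] = 455$8486884959588
  rot[14] = 55$84868849595884
  rot[15] = 5$848688495958845
  rot[16] = $8486884959588455
Sorted (with $ < everything):
  sorted[0] = $8486884959588455
  sorted[1] = 455$8486884959588
  sorted[2] = 486884959588455$8
  sorted[3] = 4959588455$848688
  sorted[4] = 5$848688495958845
  sorted[5] = 55$84868849595884
  sorted[6] = 588455$8486884959
  sorted[7] = 59588455$84868849
  sorted[8] = 6884959588455$848
  sorted[9] = 8455$848688495958
  sorted[10] = 8486884959588455$
  sorted[11] = 84959588455$84868
  sorted[12] = 86884959588455$84
  sorted[13] = 88455$84868849595
  sorted[14] = 884959588455$8486
  sorted[15] = 9588455$848688495
  sorted[16] = 959588455$8486884
sorted[8] = 6884959588455$848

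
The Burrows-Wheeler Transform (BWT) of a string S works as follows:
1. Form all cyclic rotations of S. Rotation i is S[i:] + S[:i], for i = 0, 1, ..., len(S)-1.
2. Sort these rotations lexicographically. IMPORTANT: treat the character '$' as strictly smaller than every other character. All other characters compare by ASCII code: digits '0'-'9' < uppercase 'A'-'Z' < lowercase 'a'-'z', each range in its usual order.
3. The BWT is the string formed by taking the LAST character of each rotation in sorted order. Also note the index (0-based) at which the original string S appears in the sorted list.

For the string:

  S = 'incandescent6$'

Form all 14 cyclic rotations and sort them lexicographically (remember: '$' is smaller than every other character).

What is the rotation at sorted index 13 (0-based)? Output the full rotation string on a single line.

All 14 rotations (rotation i = S[i:]+S[:i]):
  rot[0] = incandescent6$
  rot[1] = ncandescent6$i
  rot[2] = candescent6$in
  rot[3] = andescent6$inc
  rot[4] = ndescent6$inca
  rot[5] = descent6$incan
  rot[6] = escent6$incand
  rot[7] = scent6$incande
  rot[8] = cent6$incandes
  rot[9] = ent6$incandesc
  rot[10] = nt6$incandesce
  rot[11] = t6$incandescen
  rot[12] = 6$incandescent
  rot[13] = $incandescent6
Sorted (with $ < everything):
  sorted[0] = $incandescent6
  sorted[1] = 6$incandescent
  sorted[2] = andescent6$inc
  sorted[3] = candescent6$in
  sorted[4] = cent6$incandes
  sorted[5] = descent6$incan
  sorted[6] = ent6$incandesc
  sorted[7] = escent6$incand
  sorted[8] = incandescent6$
  sorted[9] = ncandescent6$i
  sorted[10] = ndescent6$inca
  sorted[11] = nt6$incandesce
  sorted[12] = scent6$incande
  sorted[13] = t6$incandescen
sorted[13] = t6$incandescen

Answer: t6$incandescen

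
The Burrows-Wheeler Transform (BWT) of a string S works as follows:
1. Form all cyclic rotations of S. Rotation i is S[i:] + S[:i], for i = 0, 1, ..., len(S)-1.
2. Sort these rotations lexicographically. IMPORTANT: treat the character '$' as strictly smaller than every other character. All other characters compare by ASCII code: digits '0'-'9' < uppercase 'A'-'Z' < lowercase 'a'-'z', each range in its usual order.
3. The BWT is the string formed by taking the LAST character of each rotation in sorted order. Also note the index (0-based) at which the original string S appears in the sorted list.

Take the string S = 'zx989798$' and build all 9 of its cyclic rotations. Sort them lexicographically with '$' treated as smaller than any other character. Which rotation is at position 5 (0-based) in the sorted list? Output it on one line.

All 9 rotations (rotation i = S[i:]+S[:i]):
  rot[0] = zx989798$
  rot[1] = x989798$z
  rot[2] = 989798$zx
  rot[3] = 89798$zx9
  rot[4] = 9798$zx98
  rot[5] = 798$zx989
  rot[6] = 98$zx9897
  rot[7] = 8$zx98979
  rot[8] = $zx989798
Sorted (with $ < everything):
  sorted[0] = $zx989798
  sorted[1] = 798$zx989
  sorted[2] = 8$zx98979
  sorted[3] = 89798$zx9
  sorted[4] = 9798$zx98
  sorted[5] = 98$zx9897
  sorted[6] = 989798$zx
  sorted[7] = x989798$z
  sorted[8] = zx989798$
sorted[5] = 98$zx9897

Answer: 98$zx9897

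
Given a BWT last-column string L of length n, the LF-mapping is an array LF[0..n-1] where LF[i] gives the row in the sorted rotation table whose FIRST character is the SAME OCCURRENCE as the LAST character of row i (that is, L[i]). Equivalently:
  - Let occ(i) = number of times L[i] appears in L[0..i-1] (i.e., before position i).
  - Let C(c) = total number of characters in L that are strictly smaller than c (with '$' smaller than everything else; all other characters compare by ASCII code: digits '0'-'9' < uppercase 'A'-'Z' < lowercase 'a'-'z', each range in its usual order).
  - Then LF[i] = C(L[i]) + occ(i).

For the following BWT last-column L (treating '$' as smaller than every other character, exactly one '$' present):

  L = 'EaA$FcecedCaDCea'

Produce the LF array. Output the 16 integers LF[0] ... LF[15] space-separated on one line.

Char counts: '$':1, 'A':1, 'C':2, 'D':1, 'E':1, 'F':1, 'a':3, 'c':2, 'd':1, 'e':3
C (first-col start): C('$')=0, C('A')=1, C('C')=2, C('D')=4, C('E')=5, C('F')=6, C('a')=7, C('c')=10, C('d')=12, C('e')=13
L[0]='E': occ=0, LF[0]=C('E')+0=5+0=5
L[1]='a': occ=0, LF[1]=C('a')+0=7+0=7
L[2]='A': occ=0, LF[2]=C('A')+0=1+0=1
L[3]='$': occ=0, LF[3]=C('$')+0=0+0=0
L[4]='F': occ=0, LF[4]=C('F')+0=6+0=6
L[5]='c': occ=0, LF[5]=C('c')+0=10+0=10
L[6]='e': occ=0, LF[6]=C('e')+0=13+0=13
L[7]='c': occ=1, LF[7]=C('c')+1=10+1=11
L[8]='e': occ=1, LF[8]=C('e')+1=13+1=14
L[9]='d': occ=0, LF[9]=C('d')+0=12+0=12
L[10]='C': occ=0, LF[10]=C('C')+0=2+0=2
L[11]='a': occ=1, LF[11]=C('a')+1=7+1=8
L[12]='D': occ=0, LF[12]=C('D')+0=4+0=4
L[13]='C': occ=1, LF[13]=C('C')+1=2+1=3
L[14]='e': occ=2, LF[14]=C('e')+2=13+2=15
L[15]='a': occ=2, LF[15]=C('a')+2=7+2=9

Answer: 5 7 1 0 6 10 13 11 14 12 2 8 4 3 15 9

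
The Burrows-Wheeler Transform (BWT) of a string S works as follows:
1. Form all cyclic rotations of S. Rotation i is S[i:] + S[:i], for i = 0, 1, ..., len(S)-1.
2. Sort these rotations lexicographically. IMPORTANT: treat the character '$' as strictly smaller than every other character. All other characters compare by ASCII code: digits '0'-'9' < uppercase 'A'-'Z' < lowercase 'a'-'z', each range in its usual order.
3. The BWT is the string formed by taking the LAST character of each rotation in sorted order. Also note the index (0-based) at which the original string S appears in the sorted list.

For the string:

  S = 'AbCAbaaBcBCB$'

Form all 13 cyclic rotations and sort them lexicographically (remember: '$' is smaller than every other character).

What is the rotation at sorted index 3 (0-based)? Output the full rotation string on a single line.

All 13 rotations (rotation i = S[i:]+S[:i]):
  rot[0] = AbCAbaaBcBCB$
  rot[1] = bCAbaaBcBCB$A
  rot[2] = CAbaaBcBCB$Ab
  rot[3] = AbaaBcBCB$AbC
  rot[4] = baaBcBCB$AbCA
  rot[5] = aaBcBCB$AbCAb
  rot[6] = aBcBCB$AbCAba
  rot[7] = BcBCB$AbCAbaa
  rot[8] = cBCB$AbCAbaaB
  rot[9] = BCB$AbCAbaaBc
  rot[10] = CB$AbCAbaaBcB
  rot[11] = B$AbCAbaaBcBC
  rot[12] = $AbCAbaaBcBCB
Sorted (with $ < everything):
  sorted[0] = $AbCAbaaBcBCB
  sorted[1] = AbCAbaaBcBCB$
  sorted[2] = AbaaBcBCB$AbC
  sorted[3] = B$AbCAbaaBcBC
  sorted[4] = BCB$AbCAbaaBc
  sorted[5] = BcBCB$AbCAbaa
  sorted[6] = CAbaaBcBCB$Ab
  sorted[7] = CB$AbCAbaaBcB
  sorted[8] = aBcBCB$AbCAba
  sorted[9] = aaBcBCB$AbCAb
  sorted[10] = bCAbaaBcBCB$A
  sorted[11] = baaBcBCB$AbCA
  sorted[12] = cBCB$AbCAbaaB
sorted[3] = B$AbCAbaaBcBC

Answer: B$AbCAbaaBcBC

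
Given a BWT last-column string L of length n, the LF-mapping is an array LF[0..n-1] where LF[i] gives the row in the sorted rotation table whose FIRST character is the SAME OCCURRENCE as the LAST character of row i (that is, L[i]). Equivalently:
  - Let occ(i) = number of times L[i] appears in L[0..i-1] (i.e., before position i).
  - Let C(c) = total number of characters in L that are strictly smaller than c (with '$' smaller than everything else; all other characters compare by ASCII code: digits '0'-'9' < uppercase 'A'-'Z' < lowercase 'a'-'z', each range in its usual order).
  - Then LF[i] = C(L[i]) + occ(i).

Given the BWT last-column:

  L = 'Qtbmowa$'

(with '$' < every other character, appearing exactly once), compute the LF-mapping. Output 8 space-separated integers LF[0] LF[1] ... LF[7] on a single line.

Char counts: '$':1, 'Q':1, 'a':1, 'b':1, 'm':1, 'o':1, 't':1, 'w':1
C (first-col start): C('$')=0, C('Q')=1, C('a')=2, C('b')=3, C('m')=4, C('o')=5, C('t')=6, C('w')=7
L[0]='Q': occ=0, LF[0]=C('Q')+0=1+0=1
L[1]='t': occ=0, LF[1]=C('t')+0=6+0=6
L[2]='b': occ=0, LF[2]=C('b')+0=3+0=3
L[3]='m': occ=0, LF[3]=C('m')+0=4+0=4
L[4]='o': occ=0, LF[4]=C('o')+0=5+0=5
L[5]='w': occ=0, LF[5]=C('w')+0=7+0=7
L[6]='a': occ=0, LF[6]=C('a')+0=2+0=2
L[7]='$': occ=0, LF[7]=C('$')+0=0+0=0

Answer: 1 6 3 4 5 7 2 0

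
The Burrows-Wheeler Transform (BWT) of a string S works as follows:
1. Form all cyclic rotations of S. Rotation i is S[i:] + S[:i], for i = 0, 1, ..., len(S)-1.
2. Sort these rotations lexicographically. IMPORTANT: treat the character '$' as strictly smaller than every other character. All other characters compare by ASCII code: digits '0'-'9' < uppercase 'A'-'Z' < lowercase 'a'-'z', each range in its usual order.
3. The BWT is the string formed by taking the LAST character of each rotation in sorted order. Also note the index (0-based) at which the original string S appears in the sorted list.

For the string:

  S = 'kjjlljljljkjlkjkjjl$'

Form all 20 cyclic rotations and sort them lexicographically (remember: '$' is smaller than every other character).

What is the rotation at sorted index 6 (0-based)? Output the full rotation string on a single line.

Answer: jljkjlkjkjjl$kjjlljl

Derivation:
All 20 rotations (rotation i = S[i:]+S[:i]):
  rot[0] = kjjlljljljkjlkjkjjl$
  rot[1] = jjlljljljkjlkjkjjl$k
  rot[2] = jlljljljkjlkjkjjl$kj
  rot[3] = lljljljkjlkjkjjl$kjj
  rot[4] = ljljljkjlkjkjjl$kjjl
  rot[5] = jljljkjlkjkjjl$kjjll
  rot[6] = ljljkjlkjkjjl$kjjllj
  rot[7] = jljkjlkjkjjl$kjjlljl
  rot[8] = ljkjlkjkjjl$kjjlljlj
  rot[9] = jkjlkjkjjl$kjjlljljl
  rot[10] = kjlkjkjjl$kjjlljljlj
  rot[11] = jlkjkjjl$kjjlljljljk
  rot[12] = lkjkjjl$kjjlljljljkj
  rot[13] = kjkjjl$kjjlljljljkjl
  rot[14] = jkjjl$kjjlljljljkjlk
  rot[15] = kjjl$kjjlljljljkjlkj
  rot[16] = jjl$kjjlljljljkjlkjk
  rot[17] = jl$kjjlljljljkjlkjkj
  rot[18] = l$kjjlljljljkjlkjkjj
  rot[19] = $kjjlljljljkjlkjkjjl
Sorted (with $ < everything):
  sorted[0] = $kjjlljljljkjlkjkjjl
  sorted[1] = jjl$kjjlljljljkjlkjk
  sorted[2] = jjlljljljkjlkjkjjl$k
  sorted[3] = jkjjl$kjjlljljljkjlk
  sorted[4] = jkjlkjkjjl$kjjlljljl
  sorted[5] = jl$kjjlljljljkjlkjkj
  sorted[6] = jljkjlkjkjjl$kjjlljl
  sorted[7] = jljljkjlkjkjjl$kjjll
  sorted[8] = jlkjkjjl$kjjlljljljk
  sorted[9] = jlljljljkjlkjkjjl$kj
  sorted[10] = kjjl$kjjlljljljkjlkj
  sorted[11] = kjjlljljljkjlkjkjjl$
  sorted[12] = kjkjjl$kjjlljljljkjl
  sorted[13] = kjlkjkjjl$kjjlljljlj
  sorted[14] = l$kjjlljljljkjlkjkjj
  sorted[15] = ljkjlkjkjjl$kjjlljlj
  sorted[16] = ljljkjlkjkjjl$kjjllj
  sorted[17] = ljljljkjlkjkjjl$kjjl
  sorted[18] = lkjkjjl$kjjlljljljkj
  sorted[19] = lljljljkjlkjkjjl$kjj
sorted[6] = jljkjlkjkjjl$kjjlljl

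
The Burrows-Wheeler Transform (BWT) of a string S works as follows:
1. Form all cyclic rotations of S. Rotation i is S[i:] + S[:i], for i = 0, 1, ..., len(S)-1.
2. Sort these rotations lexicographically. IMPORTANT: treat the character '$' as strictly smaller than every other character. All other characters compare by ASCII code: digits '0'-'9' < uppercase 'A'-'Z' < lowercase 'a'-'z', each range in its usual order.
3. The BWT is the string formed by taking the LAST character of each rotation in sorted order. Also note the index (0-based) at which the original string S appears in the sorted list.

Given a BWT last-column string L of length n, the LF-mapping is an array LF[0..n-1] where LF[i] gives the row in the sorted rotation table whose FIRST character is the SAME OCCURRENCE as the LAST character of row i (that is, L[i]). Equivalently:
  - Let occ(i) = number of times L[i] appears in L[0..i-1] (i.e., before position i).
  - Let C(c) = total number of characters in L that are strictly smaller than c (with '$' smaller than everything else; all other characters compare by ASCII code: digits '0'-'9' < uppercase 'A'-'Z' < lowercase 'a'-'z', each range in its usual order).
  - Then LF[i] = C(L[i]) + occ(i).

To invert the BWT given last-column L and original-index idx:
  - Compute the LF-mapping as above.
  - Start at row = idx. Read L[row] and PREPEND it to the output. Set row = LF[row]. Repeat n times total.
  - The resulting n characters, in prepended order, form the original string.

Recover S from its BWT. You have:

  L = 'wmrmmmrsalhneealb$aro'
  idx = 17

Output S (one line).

Answer: remembranmarshmallow$

Derivation:
LF mapping: 20 10 16 11 12 13 17 19 1 8 7 14 5 6 2 9 4 0 3 18 15
Walk LF starting at row 17, prepending L[row]:
  step 1: row=17, L[17]='$', prepend. Next row=LF[17]=0
  step 2: row=0, L[0]='w', prepend. Next row=LF[0]=20
  step 3: row=20, L[20]='o', prepend. Next row=LF[20]=15
  step 4: row=15, L[15]='l', prepend. Next row=LF[15]=9
  step 5: row=9, L[9]='l', prepend. Next row=LF[9]=8
  step 6: row=8, L[8]='a', prepend. Next row=LF[8]=1
  step 7: row=1, L[1]='m', prepend. Next row=LF[1]=10
  step 8: row=10, L[10]='h', prepend. Next row=LF[10]=7
  step 9: row=7, L[7]='s', prepend. Next row=LF[7]=19
  step 10: row=19, L[19]='r', prepend. Next row=LF[19]=18
  step 11: row=18, L[18]='a', prepend. Next row=LF[18]=3
  step 12: row=3, L[3]='m', prepend. Next row=LF[3]=11
  step 13: row=11, L[11]='n', prepend. Next row=LF[11]=14
  step 14: row=14, L[14]='a', prepend. Next row=LF[14]=2
  step 15: row=2, L[2]='r', prepend. Next row=LF[2]=16
  step 16: row=16, L[16]='b', prepend. Next row=LF[16]=4
  step 17: row=4, L[4]='m', prepend. Next row=LF[4]=12
  step 18: row=12, L[12]='e', prepend. Next row=LF[12]=5
  step 19: row=5, L[5]='m', prepend. Next row=LF[5]=13
  step 20: row=13, L[13]='e', prepend. Next row=LF[13]=6
  step 21: row=6, L[6]='r', prepend. Next row=LF[6]=17
Reversed output: remembranmarshmallow$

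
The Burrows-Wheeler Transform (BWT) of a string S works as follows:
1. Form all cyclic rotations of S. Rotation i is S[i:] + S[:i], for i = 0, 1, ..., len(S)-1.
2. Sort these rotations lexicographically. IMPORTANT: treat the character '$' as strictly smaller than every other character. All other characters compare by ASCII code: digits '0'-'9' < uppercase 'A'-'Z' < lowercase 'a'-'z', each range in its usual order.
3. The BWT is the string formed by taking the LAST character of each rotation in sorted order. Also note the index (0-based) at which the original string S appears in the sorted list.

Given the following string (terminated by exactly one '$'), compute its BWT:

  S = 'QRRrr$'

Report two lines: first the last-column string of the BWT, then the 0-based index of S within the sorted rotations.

Answer: r$QRrR
1

Derivation:
All 6 rotations (rotation i = S[i:]+S[:i]):
  rot[0] = QRRrr$
  rot[1] = RRrr$Q
  rot[2] = Rrr$QR
  rot[3] = rr$QRR
  rot[4] = r$QRRr
  rot[5] = $QRRrr
Sorted (with $ < everything):
  sorted[0] = $QRRrr  (last char: 'r')
  sorted[1] = QRRrr$  (last char: '$')
  sorted[2] = RRrr$Q  (last char: 'Q')
  sorted[3] = Rrr$QR  (last char: 'R')
  sorted[4] = r$QRRr  (last char: 'r')
  sorted[5] = rr$QRR  (last char: 'R')
Last column: r$QRrR
Original string S is at sorted index 1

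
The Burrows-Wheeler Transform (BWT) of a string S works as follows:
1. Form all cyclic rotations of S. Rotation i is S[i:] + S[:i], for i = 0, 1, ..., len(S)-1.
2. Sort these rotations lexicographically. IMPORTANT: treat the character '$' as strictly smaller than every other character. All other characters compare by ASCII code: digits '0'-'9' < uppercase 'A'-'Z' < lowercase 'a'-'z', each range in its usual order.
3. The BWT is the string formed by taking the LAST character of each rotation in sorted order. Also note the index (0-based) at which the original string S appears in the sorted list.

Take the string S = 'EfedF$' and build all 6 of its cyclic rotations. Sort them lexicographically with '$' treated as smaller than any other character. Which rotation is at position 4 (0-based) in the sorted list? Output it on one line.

Answer: edF$Ef

Derivation:
All 6 rotations (rotation i = S[i:]+S[:i]):
  rot[0] = EfedF$
  rot[1] = fedF$E
  rot[2] = edF$Ef
  rot[3] = dF$Efe
  rot[4] = F$Efed
  rot[5] = $EfedF
Sorted (with $ < everything):
  sorted[0] = $EfedF
  sorted[1] = EfedF$
  sorted[2] = F$Efed
  sorted[3] = dF$Efe
  sorted[4] = edF$Ef
  sorted[5] = fedF$E
sorted[4] = edF$Ef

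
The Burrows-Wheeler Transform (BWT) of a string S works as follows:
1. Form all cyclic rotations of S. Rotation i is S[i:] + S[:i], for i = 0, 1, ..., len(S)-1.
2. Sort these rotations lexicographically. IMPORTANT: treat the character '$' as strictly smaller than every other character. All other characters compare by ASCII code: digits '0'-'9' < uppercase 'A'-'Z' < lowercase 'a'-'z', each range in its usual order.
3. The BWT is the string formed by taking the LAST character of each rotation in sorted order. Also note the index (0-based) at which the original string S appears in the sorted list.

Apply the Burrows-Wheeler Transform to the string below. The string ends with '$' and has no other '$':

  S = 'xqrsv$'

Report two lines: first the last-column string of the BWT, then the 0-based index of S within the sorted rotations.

Answer: vxqrs$
5

Derivation:
All 6 rotations (rotation i = S[i:]+S[:i]):
  rot[0] = xqrsv$
  rot[1] = qrsv$x
  rot[2] = rsv$xq
  rot[3] = sv$xqr
  rot[4] = v$xqrs
  rot[5] = $xqrsv
Sorted (with $ < everything):
  sorted[0] = $xqrsv  (last char: 'v')
  sorted[1] = qrsv$x  (last char: 'x')
  sorted[2] = rsv$xq  (last char: 'q')
  sorted[3] = sv$xqr  (last char: 'r')
  sorted[4] = v$xqrs  (last char: 's')
  sorted[5] = xqrsv$  (last char: '$')
Last column: vxqrs$
Original string S is at sorted index 5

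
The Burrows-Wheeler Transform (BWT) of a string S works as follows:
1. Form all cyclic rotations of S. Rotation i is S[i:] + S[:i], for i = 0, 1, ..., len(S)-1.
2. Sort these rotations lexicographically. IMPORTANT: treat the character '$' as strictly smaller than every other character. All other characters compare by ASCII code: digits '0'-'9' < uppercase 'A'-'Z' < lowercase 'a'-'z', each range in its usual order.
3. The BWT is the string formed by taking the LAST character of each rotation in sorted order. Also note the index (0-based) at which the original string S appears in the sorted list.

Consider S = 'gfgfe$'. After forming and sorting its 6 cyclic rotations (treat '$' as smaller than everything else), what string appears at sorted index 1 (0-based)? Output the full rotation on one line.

Answer: e$gfgf

Derivation:
All 6 rotations (rotation i = S[i:]+S[:i]):
  rot[0] = gfgfe$
  rot[1] = fgfe$g
  rot[2] = gfe$gf
  rot[3] = fe$gfg
  rot[4] = e$gfgf
  rot[5] = $gfgfe
Sorted (with $ < everything):
  sorted[0] = $gfgfe
  sorted[1] = e$gfgf
  sorted[2] = fe$gfg
  sorted[3] = fgfe$g
  sorted[4] = gfe$gf
  sorted[5] = gfgfe$
sorted[1] = e$gfgf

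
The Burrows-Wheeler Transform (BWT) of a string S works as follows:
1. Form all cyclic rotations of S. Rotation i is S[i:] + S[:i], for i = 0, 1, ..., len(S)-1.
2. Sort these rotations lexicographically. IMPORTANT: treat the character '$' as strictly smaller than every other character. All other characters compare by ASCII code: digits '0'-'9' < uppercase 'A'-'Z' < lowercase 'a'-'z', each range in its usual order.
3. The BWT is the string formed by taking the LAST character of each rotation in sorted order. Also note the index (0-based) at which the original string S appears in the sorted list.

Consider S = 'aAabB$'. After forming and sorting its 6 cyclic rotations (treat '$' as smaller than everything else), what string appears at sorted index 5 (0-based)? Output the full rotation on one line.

Answer: bB$aAa

Derivation:
All 6 rotations (rotation i = S[i:]+S[:i]):
  rot[0] = aAabB$
  rot[1] = AabB$a
  rot[2] = abB$aA
  rot[3] = bB$aAa
  rot[4] = B$aAab
  rot[5] = $aAabB
Sorted (with $ < everything):
  sorted[0] = $aAabB
  sorted[1] = AabB$a
  sorted[2] = B$aAab
  sorted[3] = aAabB$
  sorted[4] = abB$aA
  sorted[5] = bB$aAa
sorted[5] = bB$aAa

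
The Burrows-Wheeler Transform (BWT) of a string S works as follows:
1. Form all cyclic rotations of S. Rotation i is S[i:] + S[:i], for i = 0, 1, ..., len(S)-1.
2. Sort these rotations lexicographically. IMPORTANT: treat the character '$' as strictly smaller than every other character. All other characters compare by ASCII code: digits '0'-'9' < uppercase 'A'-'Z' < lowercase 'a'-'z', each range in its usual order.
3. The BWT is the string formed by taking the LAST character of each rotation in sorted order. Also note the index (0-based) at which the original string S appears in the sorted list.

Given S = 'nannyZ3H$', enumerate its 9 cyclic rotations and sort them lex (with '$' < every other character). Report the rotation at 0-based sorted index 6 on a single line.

Answer: nnyZ3H$na

Derivation:
All 9 rotations (rotation i = S[i:]+S[:i]):
  rot[0] = nannyZ3H$
  rot[1] = annyZ3H$n
  rot[2] = nnyZ3H$na
  rot[3] = nyZ3H$nan
  rot[4] = yZ3H$nann
  rot[5] = Z3H$nanny
  rot[6] = 3H$nannyZ
  rot[7] = H$nannyZ3
  rot[8] = $nannyZ3H
Sorted (with $ < everything):
  sorted[0] = $nannyZ3H
  sorted[1] = 3H$nannyZ
  sorted[2] = H$nannyZ3
  sorted[3] = Z3H$nanny
  sorted[4] = annyZ3H$n
  sorted[5] = nannyZ3H$
  sorted[6] = nnyZ3H$na
  sorted[7] = nyZ3H$nan
  sorted[8] = yZ3H$nann
sorted[6] = nnyZ3H$na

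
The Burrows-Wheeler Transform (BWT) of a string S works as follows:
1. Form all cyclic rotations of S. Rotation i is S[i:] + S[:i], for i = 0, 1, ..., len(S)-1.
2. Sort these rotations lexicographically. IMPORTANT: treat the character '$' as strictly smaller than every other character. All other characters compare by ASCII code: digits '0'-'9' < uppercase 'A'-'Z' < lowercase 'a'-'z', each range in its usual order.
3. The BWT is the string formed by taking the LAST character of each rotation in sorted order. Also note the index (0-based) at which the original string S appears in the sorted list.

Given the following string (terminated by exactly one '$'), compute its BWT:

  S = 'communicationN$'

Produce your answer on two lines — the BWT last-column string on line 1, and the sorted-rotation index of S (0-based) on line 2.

All 15 rotations (rotation i = S[i:]+S[:i]):
  rot[0] = communicationN$
  rot[1] = ommunicationN$c
  rot[2] = mmunicationN$co
  rot[3] = municationN$com
  rot[4] = unicationN$comm
  rot[5] = nicationN$commu
  rot[6] = icationN$commun
  rot[7] = cationN$communi
  rot[8] = ationN$communic
  rot[9] = tionN$communica
  rot[10] = ionN$communicat
  rot[11] = onN$communicati
  rot[12] = nN$communicatio
  rot[13] = N$communication
  rot[14] = $communicationN
Sorted (with $ < everything):
  sorted[0] = $communicationN  (last char: 'N')
  sorted[1] = N$communication  (last char: 'n')
  sorted[2] = ationN$communic  (last char: 'c')
  sorted[3] = cationN$communi  (last char: 'i')
  sorted[4] = communicationN$  (last char: '$')
  sorted[5] = icationN$commun  (last char: 'n')
  sorted[6] = ionN$communicat  (last char: 't')
  sorted[7] = mmunicationN$co  (last char: 'o')
  sorted[8] = municationN$com  (last char: 'm')
  sorted[9] = nN$communicatio  (last char: 'o')
  sorted[10] = nicationN$commu  (last char: 'u')
  sorted[11] = ommunicationN$c  (last char: 'c')
  sorted[12] = onN$communicati  (last char: 'i')
  sorted[13] = tionN$communica  (last char: 'a')
  sorted[14] = unicationN$comm  (last char: 'm')
Last column: Nnci$ntomouciam
Original string S is at sorted index 4

Answer: Nnci$ntomouciam
4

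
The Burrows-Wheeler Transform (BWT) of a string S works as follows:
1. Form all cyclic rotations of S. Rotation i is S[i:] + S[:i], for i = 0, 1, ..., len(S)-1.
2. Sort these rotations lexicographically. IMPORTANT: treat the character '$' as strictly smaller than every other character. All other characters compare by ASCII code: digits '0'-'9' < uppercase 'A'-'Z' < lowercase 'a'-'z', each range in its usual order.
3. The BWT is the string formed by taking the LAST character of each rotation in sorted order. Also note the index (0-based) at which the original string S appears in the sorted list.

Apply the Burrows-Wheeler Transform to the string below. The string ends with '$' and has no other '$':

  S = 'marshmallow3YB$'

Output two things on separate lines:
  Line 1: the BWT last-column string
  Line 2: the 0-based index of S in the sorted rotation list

Answer: BwY3mmsalh$laro
10

Derivation:
All 15 rotations (rotation i = S[i:]+S[:i]):
  rot[0] = marshmallow3YB$
  rot[1] = arshmallow3YB$m
  rot[2] = rshmallow3YB$ma
  rot[3] = shmallow3YB$mar
  rot[4] = hmallow3YB$mars
  rot[5] = mallow3YB$marsh
  rot[6] = allow3YB$marshm
  rot[7] = llow3YB$marshma
  rot[8] = low3YB$marshmal
  rot[9] = ow3YB$marshmall
  rot[10] = w3YB$marshmallo
  rot[11] = 3YB$marshmallow
  rot[12] = YB$marshmallow3
  rot[13] = B$marshmallow3Y
  rot[14] = $marshmallow3YB
Sorted (with $ < everything):
  sorted[0] = $marshmallow3YB  (last char: 'B')
  sorted[1] = 3YB$marshmallow  (last char: 'w')
  sorted[2] = B$marshmallow3Y  (last char: 'Y')
  sorted[3] = YB$marshmallow3  (last char: '3')
  sorted[4] = allow3YB$marshm  (last char: 'm')
  sorted[5] = arshmallow3YB$m  (last char: 'm')
  sorted[6] = hmallow3YB$mars  (last char: 's')
  sorted[7] = llow3YB$marshma  (last char: 'a')
  sorted[8] = low3YB$marshmal  (last char: 'l')
  sorted[9] = mallow3YB$marsh  (last char: 'h')
  sorted[10] = marshmallow3YB$  (last char: '$')
  sorted[11] = ow3YB$marshmall  (last char: 'l')
  sorted[12] = rshmallow3YB$ma  (last char: 'a')
  sorted[13] = shmallow3YB$mar  (last char: 'r')
  sorted[14] = w3YB$marshmallo  (last char: 'o')
Last column: BwY3mmsalh$laro
Original string S is at sorted index 10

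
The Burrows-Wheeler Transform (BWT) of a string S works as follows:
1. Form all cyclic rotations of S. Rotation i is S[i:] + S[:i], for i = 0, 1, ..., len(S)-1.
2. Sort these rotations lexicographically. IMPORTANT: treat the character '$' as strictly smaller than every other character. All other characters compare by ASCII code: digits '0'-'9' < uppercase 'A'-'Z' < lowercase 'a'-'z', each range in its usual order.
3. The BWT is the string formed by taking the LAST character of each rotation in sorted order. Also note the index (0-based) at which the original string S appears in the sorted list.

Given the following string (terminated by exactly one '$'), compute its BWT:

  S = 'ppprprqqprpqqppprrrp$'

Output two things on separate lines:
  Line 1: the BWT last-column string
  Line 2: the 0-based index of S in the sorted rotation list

Answer: pr$qpprqprpqqprrppprp
2

Derivation:
All 21 rotations (rotation i = S[i:]+S[:i]):
  rot[0] = ppprprqqprpqqppprrrp$
  rot[1] = pprprqqprpqqppprrrp$p
  rot[2] = prprqqprpqqppprrrp$pp
  rot[3] = rprqqprpqqppprrrp$ppp
  rot[4] = prqqprpqqppprrrp$pppr
  rot[5] = rqqprpqqppprrrp$ppprp
  rot[6] = qqprpqqppprrrp$ppprpr
  rot[7] = qprpqqppprrrp$ppprprq
  rot[8] = prpqqppprrrp$ppprprqq
  rot[9] = rpqqppprrrp$ppprprqqp
  rot[10] = pqqppprrrp$ppprprqqpr
  rot[11] = qqppprrrp$ppprprqqprp
  rot[12] = qppprrrp$ppprprqqprpq
  rot[13] = ppprrrp$ppprprqqprpqq
  rot[14] = pprrrp$ppprprqqprpqqp
  rot[15] = prrrp$ppprprqqprpqqpp
  rot[16] = rrrp$ppprprqqprpqqppp
  rot[17] = rrp$ppprprqqprpqqpppr
  rot[18] = rp$ppprprqqprpqqppprr
  rot[19] = p$ppprprqqprpqqppprrr
  rot[20] = $ppprprqqprpqqppprrrp
Sorted (with $ < everything):
  sorted[0] = $ppprprqqprpqqppprrrp  (last char: 'p')
  sorted[1] = p$ppprprqqprpqqppprrr  (last char: 'r')
  sorted[2] = ppprprqqprpqqppprrrp$  (last char: '$')
  sorted[3] = ppprrrp$ppprprqqprpqq  (last char: 'q')
  sorted[4] = pprprqqprpqqppprrrp$p  (last char: 'p')
  sorted[5] = pprrrp$ppprprqqprpqqp  (last char: 'p')
  sorted[6] = pqqppprrrp$ppprprqqpr  (last char: 'r')
  sorted[7] = prpqqppprrrp$ppprprqq  (last char: 'q')
  sorted[8] = prprqqprpqqppprrrp$pp  (last char: 'p')
  sorted[9] = prqqprpqqppprrrp$pppr  (last char: 'r')
  sorted[10] = prrrp$ppprprqqprpqqpp  (last char: 'p')
  sorted[11] = qppprrrp$ppprprqqprpq  (last char: 'q')
  sorted[12] = qprpqqppprrrp$ppprprq  (last char: 'q')
  sorted[13] = qqppprrrp$ppprprqqprp  (last char: 'p')
  sorted[14] = qqprpqqppprrrp$ppprpr  (last char: 'r')
  sorted[15] = rp$ppprprqqprpqqppprr  (last char: 'r')
  sorted[16] = rpqqppprrrp$ppprprqqp  (last char: 'p')
  sorted[17] = rprqqprpqqppprrrp$ppp  (last char: 'p')
  sorted[18] = rqqprpqqppprrrp$ppprp  (last char: 'p')
  sorted[19] = rrp$ppprprqqprpqqpppr  (last char: 'r')
  sorted[20] = rrrp$ppprprqqprpqqppp  (last char: 'p')
Last column: pr$qpprqprpqqprrppprp
Original string S is at sorted index 2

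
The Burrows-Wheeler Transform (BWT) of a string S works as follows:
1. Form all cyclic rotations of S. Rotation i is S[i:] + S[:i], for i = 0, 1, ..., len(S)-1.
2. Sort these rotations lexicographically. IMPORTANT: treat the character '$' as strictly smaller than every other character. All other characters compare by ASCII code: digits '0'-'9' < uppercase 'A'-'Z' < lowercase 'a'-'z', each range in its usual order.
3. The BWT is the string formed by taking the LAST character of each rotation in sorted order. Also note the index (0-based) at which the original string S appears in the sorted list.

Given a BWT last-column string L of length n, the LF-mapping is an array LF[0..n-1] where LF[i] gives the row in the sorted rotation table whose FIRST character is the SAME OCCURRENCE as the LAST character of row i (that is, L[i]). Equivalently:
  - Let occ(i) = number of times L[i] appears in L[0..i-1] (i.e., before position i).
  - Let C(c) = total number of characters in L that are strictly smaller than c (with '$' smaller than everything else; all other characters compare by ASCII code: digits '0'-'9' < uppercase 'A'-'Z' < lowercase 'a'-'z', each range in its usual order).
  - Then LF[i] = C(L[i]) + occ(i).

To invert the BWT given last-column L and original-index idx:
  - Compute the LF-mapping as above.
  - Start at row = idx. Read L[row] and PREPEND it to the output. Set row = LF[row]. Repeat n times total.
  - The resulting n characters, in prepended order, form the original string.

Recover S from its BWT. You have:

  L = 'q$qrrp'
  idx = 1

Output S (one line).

Answer: prrqq$

Derivation:
LF mapping: 2 0 3 4 5 1
Walk LF starting at row 1, prepending L[row]:
  step 1: row=1, L[1]='$', prepend. Next row=LF[1]=0
  step 2: row=0, L[0]='q', prepend. Next row=LF[0]=2
  step 3: row=2, L[2]='q', prepend. Next row=LF[2]=3
  step 4: row=3, L[3]='r', prepend. Next row=LF[3]=4
  step 5: row=4, L[4]='r', prepend. Next row=LF[4]=5
  step 6: row=5, L[5]='p', prepend. Next row=LF[5]=1
Reversed output: prrqq$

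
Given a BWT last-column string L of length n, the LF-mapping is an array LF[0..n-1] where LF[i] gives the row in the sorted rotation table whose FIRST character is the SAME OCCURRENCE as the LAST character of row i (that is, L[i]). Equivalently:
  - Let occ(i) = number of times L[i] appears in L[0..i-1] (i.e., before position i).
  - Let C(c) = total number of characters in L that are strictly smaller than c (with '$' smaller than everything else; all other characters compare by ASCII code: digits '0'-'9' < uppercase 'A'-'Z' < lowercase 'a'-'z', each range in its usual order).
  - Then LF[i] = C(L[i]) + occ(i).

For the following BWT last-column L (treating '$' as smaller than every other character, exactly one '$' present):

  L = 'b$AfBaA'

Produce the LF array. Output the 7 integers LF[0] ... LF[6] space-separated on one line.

Char counts: '$':1, 'A':2, 'B':1, 'a':1, 'b':1, 'f':1
C (first-col start): C('$')=0, C('A')=1, C('B')=3, C('a')=4, C('b')=5, C('f')=6
L[0]='b': occ=0, LF[0]=C('b')+0=5+0=5
L[1]='$': occ=0, LF[1]=C('$')+0=0+0=0
L[2]='A': occ=0, LF[2]=C('A')+0=1+0=1
L[3]='f': occ=0, LF[3]=C('f')+0=6+0=6
L[4]='B': occ=0, LF[4]=C('B')+0=3+0=3
L[5]='a': occ=0, LF[5]=C('a')+0=4+0=4
L[6]='A': occ=1, LF[6]=C('A')+1=1+1=2

Answer: 5 0 1 6 3 4 2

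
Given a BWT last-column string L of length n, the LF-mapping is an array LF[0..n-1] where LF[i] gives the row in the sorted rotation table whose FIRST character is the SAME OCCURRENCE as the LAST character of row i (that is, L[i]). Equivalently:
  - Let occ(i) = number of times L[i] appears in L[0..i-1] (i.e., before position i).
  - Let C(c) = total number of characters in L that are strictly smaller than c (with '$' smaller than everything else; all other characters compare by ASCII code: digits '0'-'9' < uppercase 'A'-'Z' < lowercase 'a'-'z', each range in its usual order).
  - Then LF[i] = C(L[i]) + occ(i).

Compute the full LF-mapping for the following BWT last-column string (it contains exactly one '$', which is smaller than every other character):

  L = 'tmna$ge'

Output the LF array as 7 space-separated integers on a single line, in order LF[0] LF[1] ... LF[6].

Char counts: '$':1, 'a':1, 'e':1, 'g':1, 'm':1, 'n':1, 't':1
C (first-col start): C('$')=0, C('a')=1, C('e')=2, C('g')=3, C('m')=4, C('n')=5, C('t')=6
L[0]='t': occ=0, LF[0]=C('t')+0=6+0=6
L[1]='m': occ=0, LF[1]=C('m')+0=4+0=4
L[2]='n': occ=0, LF[2]=C('n')+0=5+0=5
L[3]='a': occ=0, LF[3]=C('a')+0=1+0=1
L[4]='$': occ=0, LF[4]=C('$')+0=0+0=0
L[5]='g': occ=0, LF[5]=C('g')+0=3+0=3
L[6]='e': occ=0, LF[6]=C('e')+0=2+0=2

Answer: 6 4 5 1 0 3 2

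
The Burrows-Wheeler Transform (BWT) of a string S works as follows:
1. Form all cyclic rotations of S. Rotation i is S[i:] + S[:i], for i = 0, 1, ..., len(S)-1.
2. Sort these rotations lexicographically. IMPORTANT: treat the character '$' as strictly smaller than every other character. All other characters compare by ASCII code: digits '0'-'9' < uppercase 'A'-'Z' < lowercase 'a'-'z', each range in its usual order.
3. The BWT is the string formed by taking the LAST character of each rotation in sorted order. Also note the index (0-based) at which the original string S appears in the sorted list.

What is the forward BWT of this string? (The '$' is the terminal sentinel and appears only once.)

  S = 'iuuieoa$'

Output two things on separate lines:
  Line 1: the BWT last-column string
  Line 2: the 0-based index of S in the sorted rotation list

All 8 rotations (rotation i = S[i:]+S[:i]):
  rot[0] = iuuieoa$
  rot[1] = uuieoa$i
  rot[2] = uieoa$iu
  rot[3] = ieoa$iuu
  rot[4] = eoa$iuui
  rot[5] = oa$iuuie
  rot[6] = a$iuuieo
  rot[7] = $iuuieoa
Sorted (with $ < everything):
  sorted[0] = $iuuieoa  (last char: 'a')
  sorted[1] = a$iuuieo  (last char: 'o')
  sorted[2] = eoa$iuui  (last char: 'i')
  sorted[3] = ieoa$iuu  (last char: 'u')
  sorted[4] = iuuieoa$  (last char: '$')
  sorted[5] = oa$iuuie  (last char: 'e')
  sorted[6] = uieoa$iu  (last char: 'u')
  sorted[7] = uuieoa$i  (last char: 'i')
Last column: aoiu$eui
Original string S is at sorted index 4

Answer: aoiu$eui
4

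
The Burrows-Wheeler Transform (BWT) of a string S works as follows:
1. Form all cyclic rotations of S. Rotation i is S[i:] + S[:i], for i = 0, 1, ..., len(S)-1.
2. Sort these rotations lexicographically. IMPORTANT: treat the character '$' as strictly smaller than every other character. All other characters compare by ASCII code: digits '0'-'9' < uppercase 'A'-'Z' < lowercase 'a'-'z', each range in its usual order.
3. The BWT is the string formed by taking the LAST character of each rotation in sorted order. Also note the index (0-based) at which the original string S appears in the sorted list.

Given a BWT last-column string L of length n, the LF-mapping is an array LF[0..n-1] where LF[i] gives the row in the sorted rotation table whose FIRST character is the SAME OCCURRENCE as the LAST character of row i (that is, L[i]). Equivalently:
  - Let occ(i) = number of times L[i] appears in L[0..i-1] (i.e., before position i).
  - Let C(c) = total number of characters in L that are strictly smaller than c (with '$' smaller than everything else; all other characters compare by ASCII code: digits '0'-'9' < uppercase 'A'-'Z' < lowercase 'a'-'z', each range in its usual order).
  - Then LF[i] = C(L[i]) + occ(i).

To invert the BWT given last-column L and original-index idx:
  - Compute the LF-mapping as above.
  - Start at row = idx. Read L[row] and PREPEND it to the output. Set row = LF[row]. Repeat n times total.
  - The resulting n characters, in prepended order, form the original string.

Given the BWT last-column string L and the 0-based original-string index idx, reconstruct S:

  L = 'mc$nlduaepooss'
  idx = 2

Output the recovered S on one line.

Answer: candleopossum$

Derivation:
LF mapping: 6 2 0 7 5 3 13 1 4 10 8 9 11 12
Walk LF starting at row 2, prepending L[row]:
  step 1: row=2, L[2]='$', prepend. Next row=LF[2]=0
  step 2: row=0, L[0]='m', prepend. Next row=LF[0]=6
  step 3: row=6, L[6]='u', prepend. Next row=LF[6]=13
  step 4: row=13, L[13]='s', prepend. Next row=LF[13]=12
  step 5: row=12, L[12]='s', prepend. Next row=LF[12]=11
  step 6: row=11, L[11]='o', prepend. Next row=LF[11]=9
  step 7: row=9, L[9]='p', prepend. Next row=LF[9]=10
  step 8: row=10, L[10]='o', prepend. Next row=LF[10]=8
  step 9: row=8, L[8]='e', prepend. Next row=LF[8]=4
  step 10: row=4, L[4]='l', prepend. Next row=LF[4]=5
  step 11: row=5, L[5]='d', prepend. Next row=LF[5]=3
  step 12: row=3, L[3]='n', prepend. Next row=LF[3]=7
  step 13: row=7, L[7]='a', prepend. Next row=LF[7]=1
  step 14: row=1, L[1]='c', prepend. Next row=LF[1]=2
Reversed output: candleopossum$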